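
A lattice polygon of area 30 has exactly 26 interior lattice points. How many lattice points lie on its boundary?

Pick's theorem gives A = I + B/2 − 1, so B = 2(A − I + 1) = 2(30 − 26 + 1) = 10.

10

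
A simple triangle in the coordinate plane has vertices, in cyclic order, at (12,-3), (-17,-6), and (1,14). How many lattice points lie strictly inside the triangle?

262

The shoelace formula gives twice the area as |(12·(-6) − (-17)·(-3)) + ((-17)·14 − 1·(-6)) + (1·(-3) − 12·14)| = 526, so the area is 263.
Summing gcd(|Δx|,|Δy|) over the edges gives the boundary count: gcd(29,3) + gcd(18,20) + gcd(11,17) = 1+2+1 = 4.
By Pick's theorem A = I + B/2 − 1, so I = 263 − 4/2 + 1 = 262.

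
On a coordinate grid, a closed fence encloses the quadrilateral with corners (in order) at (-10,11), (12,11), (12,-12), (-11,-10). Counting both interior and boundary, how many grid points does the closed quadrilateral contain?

The shoelace formula gives twice the area as |((-10)·11 − 12·11) + (12·(-12) − 12·11) + (12·(-10) − (-11)·(-12)) + ((-11)·11 − (-10)·(-10))| = 991, so the area is 991/2.
The number of boundary lattice points is Σ gcd(|Δx|,|Δy|) = gcd(22,0) + gcd(0,23) + gcd(23,2) + gcd(1,21) = 22+23+1+1 = 47.
Pick's theorem gives I = A − B/2 + 1 = 991/2 − 47/2 + 1 = 473, so the closed region contains I + B = 473 + 47 = 520 lattice points.

520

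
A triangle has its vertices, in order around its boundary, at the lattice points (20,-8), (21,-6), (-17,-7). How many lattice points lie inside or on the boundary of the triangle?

40

Using the shoelace formula, 2A = |[20·(-6) − 21·(-8)] + [21·(-7) − (-17)·(-6)] + [(-17)·(-8) − 20·(-7)]| = 75, so the area is 75/2.
Summing gcd(|Δx|,|Δy|) over the edges gives the boundary count: gcd(1,2) + gcd(38,1) + gcd(37,1) = 1+1+1 = 3.
Pick's theorem gives I = A − B/2 + 1 = 75/2 − 3/2 + 1 = 37, so the closed region contains I + B = 37 + 3 = 40 lattice points.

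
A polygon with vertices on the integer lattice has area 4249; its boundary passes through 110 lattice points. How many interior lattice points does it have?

4195

From Pick's theorem, I = A − B/2 + 1 = 4249 − 110/2 + 1 = 4195.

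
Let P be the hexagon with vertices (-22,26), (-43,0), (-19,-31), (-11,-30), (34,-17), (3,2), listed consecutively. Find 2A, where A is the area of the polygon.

4128

The shoelace formula gives twice the area as |[(-22)·0 − (-43)·26] + [(-43)·(-31) − (-19)·0] + [(-19)·(-30) − (-11)·(-31)] + [(-11)·(-17) − 34·(-30)] + [34·2 − 3·(-17)] + [3·26 − (-22)·2]| = 4128, so the area is 2064.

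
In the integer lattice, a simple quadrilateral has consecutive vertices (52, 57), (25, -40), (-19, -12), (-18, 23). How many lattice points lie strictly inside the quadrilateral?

3717

The shoelace formula gives twice the area as |[52·(-40) − 25·57] + [25·(-12) − (-19)·(-40)] + [(-19)·23 − (-18)·(-12)] + [(-18)·57 − 52·23]| = 7440, so the area is 3720.
Summing gcd(|Δx|,|Δy|) over the edges gives the boundary count: gcd(27,97) + gcd(44,28) + gcd(1,35) + gcd(70,34) = 1+4+1+2 = 8.
Pick's theorem gives I = A − B/2 + 1 = 3720 − 8/2 + 1 = 3717.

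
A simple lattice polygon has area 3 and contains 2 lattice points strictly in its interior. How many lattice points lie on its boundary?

4

Pick's theorem gives A = I + B/2 − 1, so B = 2(A − I + 1) = 2(3 − 2 + 1) = 4.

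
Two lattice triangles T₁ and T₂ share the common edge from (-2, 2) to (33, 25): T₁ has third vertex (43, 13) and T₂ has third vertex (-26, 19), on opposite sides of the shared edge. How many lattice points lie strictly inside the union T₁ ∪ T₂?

897

The union is the simple quadrilateral with vertices (-2, 2), (43, 13), (33, 25), (-26, 19) in order.
The shoelace formula gives twice the area as |[(-2)·13 − 43·2] + [43·25 − 33·13] + [33·19 − (-26)·25] + [(-26)·2 − (-2)·19]| = 1797, so the area is 1797/2.
The number of boundary lattice points is Σ gcd(|Δx|,|Δy|) = gcd(45,11) + gcd(10,12) + gcd(59,6) + gcd(24,17) = 1+2+1+1 = 5.
By Pick's theorem I = A − B/2 + 1 = 1797/2 − 5/2 + 1 = 897.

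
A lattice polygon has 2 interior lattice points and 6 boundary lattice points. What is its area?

4

Pick's theorem states A = I + B/2 − 1, so A = 2 + 6/2 − 1 = 4.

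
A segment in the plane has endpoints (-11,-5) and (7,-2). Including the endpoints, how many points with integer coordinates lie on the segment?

4

The number of lattice points on a segment between lattice points is gcd(|Δx|,|Δy|) + 1 = gcd(18,3) + 1 = 3 + 1 = 4.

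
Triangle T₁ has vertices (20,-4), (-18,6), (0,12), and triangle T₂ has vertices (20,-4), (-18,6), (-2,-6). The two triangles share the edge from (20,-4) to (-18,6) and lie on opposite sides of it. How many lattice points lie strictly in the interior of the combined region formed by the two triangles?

The union is the simple quadrilateral with vertices (20,-4), (0,12), (-18,6), (-2,-6) in order.
By the shoelace formula, twice the signed area is |(20·12 − 0·(-4)) + (0·6 − (-18)·12) + ((-18)·(-6) − (-2)·6) + ((-2)·(-4) − 20·(-6))| = 704, so the area is 352.
Summing gcd(|Δx|,|Δy|) over the edges gives the boundary count: gcd(20,16) + gcd(18,6) + gcd(16,12) + gcd(22,2) = 4+6+4+2 = 16.
By Pick's theorem I = A − B/2 + 1 = 352 − 16/2 + 1 = 345.

345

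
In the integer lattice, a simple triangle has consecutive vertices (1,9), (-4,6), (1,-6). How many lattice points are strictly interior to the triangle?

30

By the shoelace formula, twice the signed area is |(1·6 − (-4)·9) + ((-4)·(-6) − 1·6) + (1·9 − 1·(-6))| = 75, so the area is 37.5.
Summing gcd(|Δx|,|Δy|) over the edges gives the boundary count: gcd(5,3) + gcd(5,12) + gcd(0,15) = 1+1+15 = 17.
By Pick's theorem A = I + B/2 − 1, so I = 37.5 − 17/2 + 1 = 30.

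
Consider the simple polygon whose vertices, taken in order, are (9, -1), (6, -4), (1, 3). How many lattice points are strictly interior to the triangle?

15

Using the shoelace formula, 2A = |[9·(-4) − 6·(-1)] + [6·3 − 1·(-4)] + [1·(-1) − 9·3]| = 36, so the area is 18.
The number of boundary lattice points is Σ gcd(|Δx|,|Δy|) = gcd(3,3) + gcd(5,7) + gcd(8,4) = 3+1+4 = 8.
By Pick's theorem A = I + B/2 − 1, so I = 18 − 8/2 + 1 = 15.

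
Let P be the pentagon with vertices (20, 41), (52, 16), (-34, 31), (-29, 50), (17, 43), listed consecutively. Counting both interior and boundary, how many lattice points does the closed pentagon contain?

By the shoelace formula, twice the signed area is |(20·16 − 52·41) + (52·31 − (-34)·16) + ((-34)·50 − (-29)·31) + ((-29)·43 − 17·50) + (17·41 − 20·43)| = 2717, so the area is 1358.5.
The number of boundary lattice points is Σ gcd(|Δx|,|Δy|) = gcd(32,25) + gcd(86,15) + gcd(5,19) + gcd(46,7) + gcd(3,2) = 1+1+1+1+1 = 5.
Pick's theorem gives I = A − B/2 + 1 = 1358.5 − 5/2 + 1 = 1357, so the closed region contains I + B = 1357 + 5 = 1362 lattice points.

1362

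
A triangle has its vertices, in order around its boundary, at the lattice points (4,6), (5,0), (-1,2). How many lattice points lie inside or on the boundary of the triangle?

20

The shoelace formula gives twice the area as |[4·0 − 5·6] + [5·2 − (-1)·0] + [(-1)·6 − 4·2]| = 34, so the area is 17.
The number of boundary lattice points is Σ gcd(|Δx|,|Δy|) = gcd(1,6) + gcd(6,2) + gcd(5,4) = 1+2+1 = 4.
Pick's theorem gives I = A − B/2 + 1 = 17 − 4/2 + 1 = 16, so the closed region contains I + B = 16 + 4 = 20 lattice points.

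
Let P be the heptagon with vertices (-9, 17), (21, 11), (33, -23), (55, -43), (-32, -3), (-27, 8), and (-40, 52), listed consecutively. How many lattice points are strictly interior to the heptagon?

2309

By the shoelace formula, twice the signed area is |((-9)·11 − 21·17) + (21·(-23) − 33·11) + (33·(-43) − 55·(-23)) + (55·(-3) − (-32)·(-43)) + ((-32)·8 − (-27)·(-3)) + ((-27)·52 − (-40)·8) + ((-40)·17 − (-9)·52)| = 4630, so the area is 2315.
Summing gcd(|Δx|,|Δy|) over the edges gives the boundary count: gcd(30,6) + gcd(12,34) + gcd(22,20) + gcd(87,40) + gcd(5,11) + gcd(13,44) + gcd(31,35) = 6+2+2+1+1+1+1 = 14.
By Pick's theorem A = I + B/2 − 1, so I = 2315 − 14/2 + 1 = 2309.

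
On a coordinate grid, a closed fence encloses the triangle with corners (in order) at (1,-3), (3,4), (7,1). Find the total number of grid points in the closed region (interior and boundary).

20

The shoelace formula gives twice the area as |(1·4 − 3·(-3)) + (3·1 − 7·4) + (7·(-3) − 1·1)| = 34, so the area is 17.
The number of boundary lattice points is Σ gcd(|Δx|,|Δy|) = gcd(2,7) + gcd(4,3) + gcd(6,4) = 1+1+2 = 4.
Pick's theorem gives I = A − B/2 + 1 = 17 − 4/2 + 1 = 16, so the closed region contains I + B = 16 + 4 = 20 lattice points.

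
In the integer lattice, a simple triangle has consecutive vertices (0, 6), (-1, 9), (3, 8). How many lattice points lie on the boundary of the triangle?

3

The number of boundary lattice points is Σ gcd(|Δx|,|Δy|) = gcd(1,3) + gcd(4,1) + gcd(3,2) = 1+1+1 = 3.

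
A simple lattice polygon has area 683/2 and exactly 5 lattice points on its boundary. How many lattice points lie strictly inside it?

340

From Pick's theorem, I = A − B/2 + 1 = 683/2 − 5/2 + 1 = 340.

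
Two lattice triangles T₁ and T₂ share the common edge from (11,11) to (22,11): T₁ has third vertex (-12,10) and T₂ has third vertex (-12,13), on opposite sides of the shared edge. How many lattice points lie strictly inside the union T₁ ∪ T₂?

The union is the simple quadrilateral with vertices (11,11), (-12,10), (22,11), (-12,13) in order.
The shoelace formula gives twice the area as |(11·10 − (-12)·11) + ((-12)·11 − 22·10) + (22·13 − (-12)·11) + ((-12)·11 − 11·13)| = 33, so the area is 16.5.
The number of boundary lattice points is Σ gcd(|Δx|,|Δy|) = gcd(23,1) + gcd(34,1) + gcd(34,2) + gcd(23,2) = 1+1+2+1 = 5.
By Pick's theorem I = A − B/2 + 1 = 16.5 − 5/2 + 1 = 15.

15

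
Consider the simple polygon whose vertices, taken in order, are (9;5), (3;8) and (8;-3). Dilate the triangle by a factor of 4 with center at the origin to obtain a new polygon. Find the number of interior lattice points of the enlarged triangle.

399

By the shoelace formula, twice the signed area is |(9·8 − 3·5) + (3·(-3) − 8·8) + (8·5 − 9·(-3))| = 51, so the area is 51/2.
Summing gcd(|Δx|,|Δy|) over the edges gives the boundary count: gcd(6,3) + gcd(5,11) + gcd(1,8) = 3+1+1 = 5.
Scaling by 4 multiplies the area by 4² = 16 (so the new area is 408) and multiplies the boundary lattice-point count by 4, giving 20.
By Pick's theorem, the interior count of the dilated polygon is 408 − 20/2 + 1 = 399.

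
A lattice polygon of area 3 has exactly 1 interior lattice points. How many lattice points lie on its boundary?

Pick's theorem gives A = I + B/2 − 1, so B = 2(A − I + 1) = 2(3 − 1 + 1) = 6.

6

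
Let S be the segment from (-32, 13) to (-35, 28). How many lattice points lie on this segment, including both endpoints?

4

The number of lattice points on a segment between lattice points is gcd(|Δx|,|Δy|) + 1 = gcd(3,15) + 1 = 3 + 1 = 4.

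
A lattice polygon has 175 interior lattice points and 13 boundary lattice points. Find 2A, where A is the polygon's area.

361

Pick's theorem states A = I + B/2 − 1, so A = 175 + 13/2 − 1 = 361/2.
Hence 2A = 361.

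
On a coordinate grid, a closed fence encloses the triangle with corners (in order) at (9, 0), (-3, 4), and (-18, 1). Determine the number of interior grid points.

By the shoelace formula, twice the signed area is |(9·4 − (-3)·0) + ((-3)·1 − (-18)·4) + ((-18)·0 − 9·1)| = 96, so the area is 48.
The number of boundary lattice points is Σ gcd(|Δx|,|Δy|) = gcd(12,4) + gcd(15,3) + gcd(27,1) = 4+3+1 = 8.
Pick's theorem gives I = A − B/2 + 1 = 48 − 8/2 + 1 = 45.

45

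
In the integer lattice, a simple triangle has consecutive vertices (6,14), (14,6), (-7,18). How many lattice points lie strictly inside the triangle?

31

The shoelace formula gives twice the area as |(6·6 − 14·14) + (14·18 − (-7)·6) + ((-7)·14 − 6·18)| = 72, so the area is 36.
Along each edge there are gcd(|Δx|,|Δy|)+1 lattice points, so counting each shared vertex once the boundary has gcd(8,8) + gcd(21,12) + gcd(13,4) = 8+3+1 = 12.
By Pick's theorem A = I + B/2 − 1, so I = 36 − 12/2 + 1 = 31.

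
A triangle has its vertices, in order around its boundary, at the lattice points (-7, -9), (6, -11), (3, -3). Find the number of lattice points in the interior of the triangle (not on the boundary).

48

The shoelace formula gives twice the area as |[(-7)·(-11) − 6·(-9)] + [6·(-3) − 3·(-11)] + [3·(-9) − (-7)·(-3)]| = 98, so the area is 49.
Summing gcd(|Δx|,|Δy|) over the edges gives the boundary count: gcd(13,2) + gcd(3,8) + gcd(10,6) = 1+1+2 = 4.
Pick's theorem gives I = A − B/2 + 1 = 49 − 4/2 + 1 = 48.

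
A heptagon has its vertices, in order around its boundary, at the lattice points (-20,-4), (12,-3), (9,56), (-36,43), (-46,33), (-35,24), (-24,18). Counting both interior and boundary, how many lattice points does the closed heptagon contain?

2236

The shoelace formula gives twice the area as |[(-20)·(-3) − 12·(-4)] + [12·56 − 9·(-3)] + [9·43 − (-36)·56] + [(-36)·33 − (-46)·43] + [(-46)·24 − (-35)·33] + [(-35)·18 − (-24)·24] + [(-24)·(-4) − (-20)·18]| = 4453, so the area is 2226.5.
Along each edge there are gcd(|Δx|,|Δy|)+1 lattice points, so counting each shared vertex once the boundary has gcd(32,1) + gcd(3,59) + gcd(45,13) + gcd(10,10) + gcd(11,9) + gcd(11,6) + gcd(4,22) = 1+1+1+10+1+1+2 = 17.
Pick's theorem gives I = A − B/2 + 1 = 2226.5 − 17/2 + 1 = 2219, so the closed region contains I + B = 2219 + 17 = 2236 lattice points.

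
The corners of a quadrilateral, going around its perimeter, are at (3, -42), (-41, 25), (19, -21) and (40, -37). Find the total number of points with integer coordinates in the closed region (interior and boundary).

1350

By the shoelace formula, twice the signed area is |[3·25 − (-41)·(-42)] + [(-41)·(-21) − 19·25] + [19·(-37) − 40·(-21)] + [40·(-42) − 3·(-37)]| = 2693, so the area is 2693/2.
Summing gcd(|Δx|,|Δy|) over the edges gives the boundary count: gcd(44,67) + gcd(60,46) + gcd(21,16) + gcd(37,5) = 1+2+1+1 = 5.
Pick's theorem gives I = A − B/2 + 1 = 2693/2 − 5/2 + 1 = 1345, so the closed region contains I + B = 1345 + 5 = 1350 lattice points.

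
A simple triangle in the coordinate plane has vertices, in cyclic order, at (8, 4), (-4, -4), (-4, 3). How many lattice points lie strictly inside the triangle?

37

By the shoelace formula, twice the signed area is |[8·(-4) − (-4)·4] + [(-4)·3 − (-4)·(-4)] + [(-4)·4 − 8·3]| = 84, so the area is 42.
The number of boundary lattice points is Σ gcd(|Δx|,|Δy|) = gcd(12,8) + gcd(0,7) + gcd(12,1) = 4+7+1 = 12.
Pick's theorem gives I = A − B/2 + 1 = 42 − 12/2 + 1 = 37.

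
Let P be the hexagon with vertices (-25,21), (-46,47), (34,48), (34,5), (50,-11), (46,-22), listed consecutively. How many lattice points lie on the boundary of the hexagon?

Summing gcd(|Δx|,|Δy|) over the edges gives the boundary count: gcd(21,26) + gcd(80,1) + gcd(0,43) + gcd(16,16) + gcd(4,11) + gcd(71,43) = 1+1+43+16+1+1 = 63.

63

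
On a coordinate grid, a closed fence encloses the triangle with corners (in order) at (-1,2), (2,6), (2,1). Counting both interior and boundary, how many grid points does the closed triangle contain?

12

By the shoelace formula, twice the signed area is |((-1)·6 − 2·2) + (2·1 − 2·6) + (2·2 − (-1)·1)| = 15, so the area is 7.5.
The number of boundary lattice points is Σ gcd(|Δx|,|Δy|) = gcd(3,4) + gcd(0,5) + gcd(3,1) = 1+5+1 = 7.
Pick's theorem gives I = A − B/2 + 1 = 7.5 − 7/2 + 1 = 5, so the closed region contains I + B = 5 + 7 = 12 lattice points.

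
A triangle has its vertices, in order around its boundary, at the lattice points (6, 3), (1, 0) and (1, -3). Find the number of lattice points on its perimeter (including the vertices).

5

Along each edge there are gcd(|Δx|,|Δy|)+1 lattice points, so counting each shared vertex once the boundary has gcd(5,3) + gcd(0,3) + gcd(5,6) = 1+3+1 = 5.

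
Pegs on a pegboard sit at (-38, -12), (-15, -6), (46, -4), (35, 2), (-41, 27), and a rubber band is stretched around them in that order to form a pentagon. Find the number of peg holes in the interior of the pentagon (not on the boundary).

1578

By the shoelace formula, twice the signed area is |((-38)·(-6) − (-15)·(-12)) + ((-15)·(-4) − 46·(-6)) + (46·2 − 35·(-4)) + (35·27 − (-41)·2) + ((-41)·(-12) − (-38)·27)| = 3161, so the area is 1580.5.
The number of boundary lattice points is Σ gcd(|Δx|,|Δy|) = gcd(23,6) + gcd(61,2) + gcd(11,6) + gcd(76,25) + gcd(3,39) = 1+1+1+1+3 = 7.
Pick's theorem gives I = A − B/2 + 1 = 1580.5 − 7/2 + 1 = 1578.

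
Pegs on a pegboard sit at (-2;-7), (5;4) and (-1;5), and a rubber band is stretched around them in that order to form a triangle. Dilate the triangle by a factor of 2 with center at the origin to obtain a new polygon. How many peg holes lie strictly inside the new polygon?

144

The shoelace formula gives twice the area as |[(-2)·4 − 5·(-7)] + [5·5 − (-1)·4] + [(-1)·(-7) − (-2)·5]| = 73, so the area is 36.5.
The number of boundary lattice points is Σ gcd(|Δx|,|Δy|) = gcd(7,11) + gcd(6,1) + gcd(1,12) = 1+1+1 = 3.
Scaling by 2 multiplies the area by 2² = 4 (so the new area is 146) and multiplies the boundary lattice-point count by 2, giving 6.
By Pick's theorem, the interior count of the dilated polygon is 146 − 6/2 + 1 = 144.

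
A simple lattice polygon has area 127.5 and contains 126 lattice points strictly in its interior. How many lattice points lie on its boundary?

5

Pick's theorem gives A = I + B/2 − 1, so B = 2(A − I + 1) = 2(127.5 − 126 + 1) = 5.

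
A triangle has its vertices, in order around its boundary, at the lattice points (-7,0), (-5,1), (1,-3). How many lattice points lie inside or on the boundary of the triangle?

Using the shoelace formula, 2A = |[(-7)·1 − (-5)·0] + [(-5)·(-3) − 1·1] + [1·0 − (-7)·(-3)]| = 14, so the area is 7.
Summing gcd(|Δx|,|Δy|) over the edges gives the boundary count: gcd(2,1) + gcd(6,4) + gcd(8,3) = 1+2+1 = 4.
Pick's theorem gives I = A − B/2 + 1 = 7 − 4/2 + 1 = 6, so the closed region contains I + B = 6 + 4 = 10 lattice points.

10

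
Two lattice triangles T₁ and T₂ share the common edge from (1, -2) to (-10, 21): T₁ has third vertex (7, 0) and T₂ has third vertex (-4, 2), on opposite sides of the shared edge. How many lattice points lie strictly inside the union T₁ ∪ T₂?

114

The union is the simple quadrilateral with vertices (1, -2), (7, 0), (-10, 21), (-4, 2) in order.
By the shoelace formula, twice the signed area is |[1·0 − 7·(-2)] + [7·21 − (-10)·0] + [(-10)·2 − (-4)·21] + [(-4)·(-2) − 1·2]| = 231, so the area is 231/2.
Summing gcd(|Δx|,|Δy|) over the edges gives the boundary count: gcd(6,2) + gcd(17,21) + gcd(6,19) + gcd(5,4) = 2+1+1+1 = 5.
By Pick's theorem I = A − B/2 + 1 = 231/2 − 5/2 + 1 = 114.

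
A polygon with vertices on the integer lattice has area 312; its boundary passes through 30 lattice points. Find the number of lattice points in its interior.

298

From Pick's theorem, I = A − B/2 + 1 = 312 − 30/2 + 1 = 298.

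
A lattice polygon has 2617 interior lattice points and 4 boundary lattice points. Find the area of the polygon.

2618

By Pick's theorem, A = I + B/2 − 1 = 2617 + 4/2 − 1 = 2618.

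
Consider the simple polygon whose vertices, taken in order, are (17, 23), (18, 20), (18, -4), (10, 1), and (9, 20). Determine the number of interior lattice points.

182

Using the shoelace formula, 2A = |[17·20 − 18·23] + [18·(-4) − 18·20] + [18·1 − 10·(-4)] + [10·20 − 9·1] + [9·23 − 17·20]| = 390, so the area is 195.
The number of boundary lattice points is Σ gcd(|Δx|,|Δy|) = gcd(1,3) + gcd(0,24) + gcd(8,5) + gcd(1,19) + gcd(8,3) = 1+24+1+1+1 = 28.
Pick's theorem gives I = A − B/2 + 1 = 195 − 28/2 + 1 = 182.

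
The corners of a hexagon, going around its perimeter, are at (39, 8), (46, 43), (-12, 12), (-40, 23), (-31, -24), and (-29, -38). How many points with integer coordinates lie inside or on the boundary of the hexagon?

3001

By the shoelace formula, twice the signed area is |(39·43 − 46·8) + (46·12 − (-12)·43) + ((-12)·23 − (-40)·12) + ((-40)·(-24) − (-31)·23) + ((-31)·(-38) − (-29)·(-24)) + ((-29)·8 − 39·(-38))| = 5986, so the area is 2993.
The number of boundary lattice points is Σ gcd(|Δx|,|Δy|) = gcd(7,35) + gcd(58,31) + gcd(28,11) + gcd(9,47) + gcd(2,14) + gcd(68,46) = 7+1+1+1+2+2 = 14.
Pick's theorem gives I = A − B/2 + 1 = 2993 − 14/2 + 1 = 2987, so the closed region contains I + B = 2987 + 14 = 3001 lattice points.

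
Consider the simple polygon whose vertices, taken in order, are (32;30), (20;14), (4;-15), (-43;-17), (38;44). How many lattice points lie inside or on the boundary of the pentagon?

By the shoelace formula, twice the signed area is |[32·14 − 20·30] + [20·(-15) − 4·14] + [4·(-17) − (-43)·(-15)] + [(-43)·44 − 38·(-17)] + [38·30 − 32·44]| = 2735, so the area is 2735/2.
Summing gcd(|Δx|,|Δy|) over the edges gives the boundary count: gcd(12,16) + gcd(16,29) + gcd(47,2) + gcd(81,61) + gcd(6,14) = 4+1+1+1+2 = 9.
Pick's theorem gives I = A − B/2 + 1 = 2735/2 − 9/2 + 1 = 1364, so the closed region contains I + B = 1364 + 9 = 1373 lattice points.

1373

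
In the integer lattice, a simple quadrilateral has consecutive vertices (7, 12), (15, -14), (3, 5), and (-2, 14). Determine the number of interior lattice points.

Using the shoelace formula, 2A = |(7·(-14) − 15·12) + (15·5 − 3·(-14)) + (3·14 − (-2)·5) + ((-2)·12 − 7·14)| = 231, so the area is 115.5.
Along each edge there are gcd(|Δx|,|Δy|)+1 lattice points, so counting each shared vertex once the boundary has gcd(8,26) + gcd(12,19) + gcd(5,9) + gcd(9,2) = 2+1+1+1 = 5.
Pick's theorem gives I = A − B/2 + 1 = 115.5 − 5/2 + 1 = 114.

114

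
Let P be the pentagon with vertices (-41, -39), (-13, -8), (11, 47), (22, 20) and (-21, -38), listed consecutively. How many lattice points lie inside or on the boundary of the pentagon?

1339

Using the shoelace formula, 2A = |((-41)·(-8) − (-13)·(-39)) + ((-13)·47 − 11·(-8)) + (11·20 − 22·47) + (22·(-38) − (-21)·20) + ((-21)·(-39) − (-41)·(-38))| = 2671, so the area is 2671/2.
The number of boundary lattice points is Σ gcd(|Δx|,|Δy|) = gcd(28,31) + gcd(24,55) + gcd(11,27) + gcd(43,58) + gcd(20,1) = 1+1+1+1+1 = 5.
Pick's theorem gives I = A − B/2 + 1 = 2671/2 − 5/2 + 1 = 1334, so the closed region contains I + B = 1334 + 5 = 1339 lattice points.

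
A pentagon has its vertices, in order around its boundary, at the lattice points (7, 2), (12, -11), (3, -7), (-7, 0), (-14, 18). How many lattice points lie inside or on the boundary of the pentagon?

244

By the shoelace formula, twice the signed area is |[7·(-11) − 12·2] + [12·(-7) − 3·(-11)] + [3·0 − (-7)·(-7)] + [(-7)·18 − (-14)·0] + [(-14)·2 − 7·18]| = 481, so the area is 240.5.
Along each edge there are gcd(|Δx|,|Δy|)+1 lattice points, so counting each shared vertex once the boundary has gcd(5,13) + gcd(9,4) + gcd(10,7) + gcd(7,18) + gcd(21,16) = 1+1+1+1+1 = 5.
Pick's theorem gives I = A − B/2 + 1 = 240.5 − 5/2 + 1 = 239, so the closed region contains I + B = 239 + 5 = 244 lattice points.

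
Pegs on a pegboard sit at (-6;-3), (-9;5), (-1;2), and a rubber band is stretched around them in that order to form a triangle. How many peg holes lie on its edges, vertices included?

7

Along each edge there are gcd(|Δx|,|Δy|)+1 lattice points, so counting each shared vertex once the boundary has gcd(3,8) + gcd(8,3) + gcd(5,5) = 1+1+5 = 7.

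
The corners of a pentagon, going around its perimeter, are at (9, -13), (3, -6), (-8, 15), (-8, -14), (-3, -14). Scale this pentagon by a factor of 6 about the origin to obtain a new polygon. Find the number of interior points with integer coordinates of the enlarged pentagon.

7972

The shoelace formula gives twice the area as |(9·(-6) − 3·(-13)) + (3·15 − (-8)·(-6)) + ((-8)·(-14) − (-8)·15) + ((-8)·(-14) − (-3)·(-14)) + ((-3)·(-13) − 9·(-14))| = 449, so the area is 224.5.
The number of boundary lattice points is Σ gcd(|Δx|,|Δy|) = gcd(6,7) + gcd(11,21) + gcd(0,29) + gcd(5,0) + gcd(12,1) = 1+1+29+5+1 = 37.
Scaling by 6 multiplies the area by 6² = 36 (so the new area is 8082) and multiplies the boundary lattice-point count by 6, giving 222.
By Pick's theorem, the interior count of the dilated polygon is 8082 − 222/2 + 1 = 7972.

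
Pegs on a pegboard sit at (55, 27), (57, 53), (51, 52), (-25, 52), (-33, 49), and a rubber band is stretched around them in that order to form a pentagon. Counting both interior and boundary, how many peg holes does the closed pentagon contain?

Using the shoelace formula, 2A = |[55·53 − 57·27] + [57·52 − 51·53] + [51·52 − (-25)·52] + [(-25)·49 − (-33)·52] + [(-33)·27 − 55·49]| = 2494, so the area is 1247.
Summing gcd(|Δx|,|Δy|) over the edges gives the boundary count: gcd(2,26) + gcd(6,1) + gcd(76,0) + gcd(8,3) + gcd(88,22) = 2+1+76+1+22 = 102.
Pick's theorem gives I = A − B/2 + 1 = 1247 − 102/2 + 1 = 1197, so the closed region contains I + B = 1197 + 102 = 1299 lattice points.

1299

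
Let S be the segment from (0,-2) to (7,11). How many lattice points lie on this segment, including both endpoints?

2

The number of lattice points on a segment between lattice points is gcd(|Δx|,|Δy|) + 1 = gcd(7,13) + 1 = 1 + 1 = 2.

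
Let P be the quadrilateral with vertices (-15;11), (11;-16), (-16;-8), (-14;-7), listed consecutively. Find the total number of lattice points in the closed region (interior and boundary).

245

By the shoelace formula, twice the signed area is |[(-15)·(-16) − 11·11] + [11·(-8) − (-16)·(-16)] + [(-16)·(-7) − (-14)·(-8)] + [(-14)·11 − (-15)·(-7)]| = 484, so the area is 242.
The number of boundary lattice points is Σ gcd(|Δx|,|Δy|) = gcd(26,27) + gcd(27,8) + gcd(2,1) + gcd(1,18) = 1+1+1+1 = 4.
Pick's theorem gives I = A − B/2 + 1 = 242 − 4/2 + 1 = 241, so the closed region contains I + B = 241 + 4 = 245 lattice points.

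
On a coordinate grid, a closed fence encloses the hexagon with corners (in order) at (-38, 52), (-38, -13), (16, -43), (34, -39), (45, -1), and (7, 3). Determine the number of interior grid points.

The shoelace formula gives twice the area as |((-38)·(-13) − (-38)·52) + ((-38)·(-43) − 16·(-13)) + (16·(-39) − 34·(-43)) + (34·(-1) − 45·(-39)) + (45·3 − 7·(-1)) + (7·52 − (-38)·3)| = 7491, so the area is 7491/2.
Along each edge there are gcd(|Δx|,|Δy|)+1 lattice points, so counting each shared vertex once the boundary has gcd(0,65) + gcd(54,30) + gcd(18,4) + gcd(11,38) + gcd(38,4) + gcd(45,49) = 65+6+2+1+2+1 = 77.
By Pick's theorem A = I + B/2 − 1, so I = 7491/2 − 77/2 + 1 = 3708.

3708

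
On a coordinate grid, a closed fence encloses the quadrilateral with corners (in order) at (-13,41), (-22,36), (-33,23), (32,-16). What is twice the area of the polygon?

By the shoelace formula, twice the signed area is |[(-13)·36 − (-22)·41] + [(-22)·23 − (-33)·36] + [(-33)·(-16) − 32·23] + [32·41 − (-13)·(-16)]| = 2012, so the area is 1006.

2012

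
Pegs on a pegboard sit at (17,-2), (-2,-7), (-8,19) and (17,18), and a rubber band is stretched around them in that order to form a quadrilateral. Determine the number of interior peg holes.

501

By the shoelace formula, twice the signed area is |(17·(-7) − (-2)·(-2)) + ((-2)·19 − (-8)·(-7)) + ((-8)·18 − 17·19) + (17·(-2) − 17·18)| = 1024, so the area is 512.
The number of boundary lattice points is Σ gcd(|Δx|,|Δy|) = gcd(19,5) + gcd(6,26) + gcd(25,1) + gcd(0,20) = 1+2+1+20 = 24.
Pick's theorem gives I = A − B/2 + 1 = 512 − 24/2 + 1 = 501.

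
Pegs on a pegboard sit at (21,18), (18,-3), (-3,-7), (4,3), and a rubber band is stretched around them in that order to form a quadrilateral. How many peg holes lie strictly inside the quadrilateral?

The shoelace formula gives twice the area as |[21·(-3) − 18·18] + [18·(-7) − (-3)·(-3)] + [(-3)·3 − 4·(-7)] + [4·18 − 21·3]| = 494, so the area is 247.
The number of boundary lattice points is Σ gcd(|Δx|,|Δy|) = gcd(3,21) + gcd(21,4) + gcd(7,10) + gcd(17,15) = 3+1+1+1 = 6.
By Pick's theorem A = I + B/2 − 1, so I = 247 − 6/2 + 1 = 245.

245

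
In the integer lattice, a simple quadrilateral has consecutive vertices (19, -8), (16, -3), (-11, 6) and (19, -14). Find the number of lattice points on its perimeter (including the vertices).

26

The number of boundary lattice points is Σ gcd(|Δx|,|Δy|) = gcd(3,5) + gcd(27,9) + gcd(30,20) + gcd(0,6) = 1+9+10+6 = 26.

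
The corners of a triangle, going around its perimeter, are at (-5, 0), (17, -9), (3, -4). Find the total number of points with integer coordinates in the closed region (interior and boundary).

The shoelace formula gives twice the area as |((-5)·(-9) − 17·0) + (17·(-4) − 3·(-9)) + (3·0 − (-5)·(-4))| = 16, so the area is 8.
Along each edge there are gcd(|Δx|,|Δy|)+1 lattice points, so counting each shared vertex once the boundary has gcd(22,9) + gcd(14,5) + gcd(8,4) = 1+1+4 = 6.
Pick's theorem gives I = A − B/2 + 1 = 8 − 6/2 + 1 = 6, so the closed region contains I + B = 6 + 6 = 12 lattice points.

12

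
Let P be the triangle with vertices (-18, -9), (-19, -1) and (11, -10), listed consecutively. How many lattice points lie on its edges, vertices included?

5

Along each edge there are gcd(|Δx|,|Δy|)+1 lattice points, so counting each shared vertex once the boundary has gcd(1,8) + gcd(30,9) + gcd(29,1) = 1+3+1 = 5.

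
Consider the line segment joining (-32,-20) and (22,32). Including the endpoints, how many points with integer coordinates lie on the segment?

3

The number of lattice points on a segment between lattice points is gcd(|Δx|,|Δy|) + 1 = gcd(54,52) + 1 = 2 + 1 = 3.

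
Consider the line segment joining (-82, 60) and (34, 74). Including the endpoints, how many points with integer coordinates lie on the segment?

The number of lattice points on a segment between lattice points is gcd(|Δx|,|Δy|) + 1 = gcd(116,14) + 1 = 2 + 1 = 3.

3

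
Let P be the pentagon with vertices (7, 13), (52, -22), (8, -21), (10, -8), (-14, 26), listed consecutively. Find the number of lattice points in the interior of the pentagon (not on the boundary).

904

The shoelace formula gives twice the area as |[7·(-22) − 52·13] + [52·(-21) − 8·(-22)] + [8·(-8) − 10·(-21)] + [10·26 − (-14)·(-8)] + [(-14)·13 − 7·26]| = 1816, so the area is 908.
Summing gcd(|Δx|,|Δy|) over the edges gives the boundary count: gcd(45,35) + gcd(44,1) + gcd(2,13) + gcd(24,34) + gcd(21,13) = 5+1+1+2+1 = 10.
Pick's theorem gives I = A − B/2 + 1 = 908 − 10/2 + 1 = 904.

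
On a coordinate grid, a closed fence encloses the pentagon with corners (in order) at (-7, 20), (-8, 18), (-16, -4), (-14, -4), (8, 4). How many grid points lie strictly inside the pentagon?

The shoelace formula gives twice the area as |[(-7)·18 − (-8)·20] + [(-8)·(-4) − (-16)·18] + [(-16)·(-4) − (-14)·(-4)] + [(-14)·4 − 8·(-4)] + [8·20 − (-7)·4]| = 526, so the area is 263.
Along each edge there are gcd(|Δx|,|Δy|)+1 lattice points, so counting each shared vertex once the boundary has gcd(1,2) + gcd(8,22) + gcd(2,0) + gcd(22,8) + gcd(15,16) = 1+2+2+2+1 = 8.
By Pick's theorem A = I + B/2 − 1, so I = 263 − 8/2 + 1 = 260.

260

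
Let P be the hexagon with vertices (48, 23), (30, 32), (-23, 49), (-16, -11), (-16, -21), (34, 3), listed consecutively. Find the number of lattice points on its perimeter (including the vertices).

Summing gcd(|Δx|,|Δy|) over the edges gives the boundary count: gcd(18,9) + gcd(53,17) + gcd(7,60) + gcd(0,10) + gcd(50,24) + gcd(14,20) = 9+1+1+10+2+2 = 25.

25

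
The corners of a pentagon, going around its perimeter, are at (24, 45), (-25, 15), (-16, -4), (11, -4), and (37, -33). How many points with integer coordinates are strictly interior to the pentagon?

The shoelace formula gives twice the area as |(24·15 − (-25)·45) + ((-25)·(-4) − (-16)·15) + ((-16)·(-4) − 11·(-4)) + (11·(-33) − 37·(-4)) + (37·45 − 24·(-33))| = 4175, so the area is 2087.5.
Along each edge there are gcd(|Δx|,|Δy|)+1 lattice points, so counting each shared vertex once the boundary has gcd(49,30) + gcd(9,19) + gcd(27,0) + gcd(26,29) + gcd(13,78) = 1+1+27+1+13 = 43.
By Pick's theorem A = I + B/2 − 1, so I = 2087.5 − 43/2 + 1 = 2067.

2067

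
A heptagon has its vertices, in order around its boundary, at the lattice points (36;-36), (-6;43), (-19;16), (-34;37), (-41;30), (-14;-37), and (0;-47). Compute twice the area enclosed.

The shoelace formula gives twice the area as |[36·43 − (-6)·(-36)] + [(-6)·16 − (-19)·43] + [(-19)·37 − (-34)·16] + [(-34)·30 − (-41)·37] + [(-41)·(-37) − (-14)·30] + [(-14)·(-47) − 0·(-37)] + [0·(-36) − 36·(-47)]| = 6678, so the area is 3339.

6678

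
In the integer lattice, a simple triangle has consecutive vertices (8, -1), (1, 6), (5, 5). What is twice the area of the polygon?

By the shoelace formula, twice the signed area is |(8·6 − 1·(-1)) + (1·5 − 5·6) + (5·(-1) − 8·5)| = 21, so the area is 10.5.

21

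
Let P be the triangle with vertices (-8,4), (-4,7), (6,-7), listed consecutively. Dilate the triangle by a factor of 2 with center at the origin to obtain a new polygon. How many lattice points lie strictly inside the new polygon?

169

Using the shoelace formula, 2A = |[(-8)·7 − (-4)·4] + [(-4)·(-7) − 6·7] + [6·4 − (-8)·(-7)]| = 86, so the area is 43.
Summing gcd(|Δx|,|Δy|) over the edges gives the boundary count: gcd(4,3) + gcd(10,14) + gcd(14,11) = 1+2+1 = 4.
Scaling by 2 multiplies the area by 2² = 4 (so the new area is 172) and multiplies the boundary lattice-point count by 2, giving 8.
By Pick's theorem, the interior count of the dilated polygon is 172 − 8/2 + 1 = 169.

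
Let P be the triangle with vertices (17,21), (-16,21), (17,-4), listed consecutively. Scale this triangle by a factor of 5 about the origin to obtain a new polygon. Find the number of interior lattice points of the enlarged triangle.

Using the shoelace formula, 2A = |[17·21 − (-16)·21] + [(-16)·(-4) − 17·21] + [17·21 − 17·(-4)]| = 825, so the area is 412.5.
Summing gcd(|Δx|,|Δy|) over the edges gives the boundary count: gcd(33,0) + gcd(33,25) + gcd(0,25) = 33+1+25 = 59.
Scaling by 5 multiplies the area by 5² = 25 (so the new area is 10312.5) and multiplies the boundary lattice-point count by 5, giving 295.
By Pick's theorem, the interior count of the dilated polygon is 10312.5 − 295/2 + 1 = 10166.

10166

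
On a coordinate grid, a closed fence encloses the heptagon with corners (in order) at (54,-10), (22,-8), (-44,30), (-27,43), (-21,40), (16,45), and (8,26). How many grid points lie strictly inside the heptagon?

By the shoelace formula, twice the signed area is |(54·(-8) − 22·(-10)) + (22·30 − (-44)·(-8)) + ((-44)·43 − (-27)·30) + ((-27)·40 − (-21)·43) + ((-21)·45 − 16·40) + (16·26 − 8·45) + (8·(-10) − 54·26)| = 4176, so the area is 2088.
The number of boundary lattice points is Σ gcd(|Δx|,|Δy|) = gcd(32,2) + gcd(66,38) + gcd(17,13) + gcd(6,3) + gcd(37,5) + gcd(8,19) + gcd(46,36) = 2+2+1+3+1+1+2 = 12.
By Pick's theorem A = I + B/2 − 1, so I = 2088 − 12/2 + 1 = 2083.

2083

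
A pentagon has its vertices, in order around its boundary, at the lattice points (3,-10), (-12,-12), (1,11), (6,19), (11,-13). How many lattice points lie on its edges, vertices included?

Summing gcd(|Δx|,|Δy|) over the edges gives the boundary count: gcd(15,2) + gcd(13,23) + gcd(5,8) + gcd(5,32) + gcd(8,3) = 1+1+1+1+1 = 5.

5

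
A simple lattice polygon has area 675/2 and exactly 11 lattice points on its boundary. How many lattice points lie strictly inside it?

333

Pick's theorem A = I + B/2 − 1 rearranges to I = A − B/2 + 1 = 675/2 − 11/2 + 1 = 333.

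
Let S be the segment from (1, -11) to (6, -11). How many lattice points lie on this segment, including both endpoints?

6

The number of lattice points on a segment between lattice points is gcd(|Δx|,|Δy|) + 1 = gcd(5,0) + 1 = 5 + 1 = 6.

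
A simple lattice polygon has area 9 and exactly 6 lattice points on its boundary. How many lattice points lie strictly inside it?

7

From Pick's theorem, I = A − B/2 + 1 = 9 − 6/2 + 1 = 7.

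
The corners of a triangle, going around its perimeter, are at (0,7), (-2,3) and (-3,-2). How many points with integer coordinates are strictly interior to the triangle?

Using the shoelace formula, 2A = |[0·3 − (-2)·7] + [(-2)·(-2) − (-3)·3] + [(-3)·7 − 0·(-2)]| = 6, so the area is 3.
Along each edge there are gcd(|Δx|,|Δy|)+1 lattice points, so counting each shared vertex once the boundary has gcd(2,4) + gcd(1,5) + gcd(3,9) = 2+1+3 = 6.
Pick's theorem gives I = A − B/2 + 1 = 3 − 6/2 + 1 = 1.

1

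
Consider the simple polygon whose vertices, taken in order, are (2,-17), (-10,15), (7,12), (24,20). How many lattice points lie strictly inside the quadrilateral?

478

The shoelace formula gives twice the area as |[2·15 − (-10)·(-17)] + [(-10)·12 − 7·15] + [7·20 − 24·12] + [24·(-17) − 2·20]| = 961, so the area is 480.5.
Summing gcd(|Δx|,|Δy|) over the edges gives the boundary count: gcd(12,32) + gcd(17,3) + gcd(17,8) + gcd(22,37) = 4+1+1+1 = 7.
Pick's theorem gives I = A − B/2 + 1 = 480.5 − 7/2 + 1 = 478.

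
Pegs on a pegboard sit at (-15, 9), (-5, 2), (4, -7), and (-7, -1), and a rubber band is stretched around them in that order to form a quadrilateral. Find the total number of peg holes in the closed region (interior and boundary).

Using the shoelace formula, 2A = |[(-15)·2 − (-5)·9] + [(-5)·(-7) − 4·2] + [4·(-1) − (-7)·(-7)] + [(-7)·9 − (-15)·(-1)]| = 89, so the area is 89/2.
Along each edge there are gcd(|Δx|,|Δy|)+1 lattice points, so counting each shared vertex once the boundary has gcd(10,7) + gcd(9,9) + gcd(11,6) + gcd(8,10) = 1+9+1+2 = 13.
Pick's theorem gives I = A − B/2 + 1 = 89/2 − 13/2 + 1 = 39, so the closed region contains I + B = 39 + 13 = 52 lattice points.

52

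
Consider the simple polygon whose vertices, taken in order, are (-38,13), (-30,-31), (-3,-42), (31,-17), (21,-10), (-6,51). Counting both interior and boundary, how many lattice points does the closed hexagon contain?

By the shoelace formula, twice the signed area is |[(-38)·(-31) − (-30)·13] + [(-30)·(-42) − (-3)·(-31)] + [(-3)·(-17) − 31·(-42)] + [31·(-10) − 21·(-17)] + [21·51 − (-6)·(-10)] + [(-6)·13 − (-38)·51]| = 7006, so the area is 3503.
Summing gcd(|Δx|,|Δy|) over the edges gives the boundary count: gcd(8,44) + gcd(27,11) + gcd(34,25) + gcd(10,7) + gcd(27,61) + gcd(32,38) = 4+1+1+1+1+2 = 10.
Pick's theorem gives I = A − B/2 + 1 = 3503 − 10/2 + 1 = 3499, so the closed region contains I + B = 3499 + 10 = 3509 lattice points.

3509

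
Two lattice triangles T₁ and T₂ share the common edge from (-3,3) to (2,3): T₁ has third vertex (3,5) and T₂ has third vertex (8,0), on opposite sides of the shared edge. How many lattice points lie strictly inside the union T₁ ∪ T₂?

10

The union is the simple quadrilateral with vertices (-3,3), (3,5), (2,3), (8,0) in order.
By the shoelace formula, twice the signed area is |((-3)·5 − 3·3) + (3·3 − 2·5) + (2·0 − 8·3) + (8·3 − (-3)·0)| = 25, so the area is 25/2.
The number of boundary lattice points is Σ gcd(|Δx|,|Δy|) = gcd(6,2) + gcd(1,2) + gcd(6,3) + gcd(11,3) = 2+1+3+1 = 7.
By Pick's theorem I = A − B/2 + 1 = 25/2 − 7/2 + 1 = 10.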